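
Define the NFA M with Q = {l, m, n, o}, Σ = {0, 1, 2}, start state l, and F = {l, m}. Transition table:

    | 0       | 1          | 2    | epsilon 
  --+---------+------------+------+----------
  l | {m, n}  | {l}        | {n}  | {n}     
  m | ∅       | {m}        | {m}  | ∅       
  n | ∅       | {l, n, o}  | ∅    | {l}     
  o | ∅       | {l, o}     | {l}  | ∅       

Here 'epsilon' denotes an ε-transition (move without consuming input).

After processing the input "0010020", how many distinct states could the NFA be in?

3

Start: ε-closure({l}) = {l, n}.
Read '0': l→{m, n}, n→∅; union {m, n}; ε-closure = {l, m, n}.
Read '0': l→{m, n}, m→∅, n→∅; union {m, n}; ε-closure = {l, m, n}.
Read '1': l→{l}, m→{m}, n→{l, n, o}; now {l, m, n, o}.
Read '0': l→{m, n}, m→∅, n→∅, o→∅; union {m, n}; ε-closure = {l, m, n}.
Read '0': l→{m, n}, m→∅, n→∅; union {m, n}; ε-closure = {l, m, n}.
Read '2': l→{n}, m→{m}, n→∅; union {m, n}; ε-closure = {l, m, n}.
Read '0': l→{m, n}, m→∅, n→∅; union {m, n}; ε-closure = {l, m, n}.
That set has 3 states.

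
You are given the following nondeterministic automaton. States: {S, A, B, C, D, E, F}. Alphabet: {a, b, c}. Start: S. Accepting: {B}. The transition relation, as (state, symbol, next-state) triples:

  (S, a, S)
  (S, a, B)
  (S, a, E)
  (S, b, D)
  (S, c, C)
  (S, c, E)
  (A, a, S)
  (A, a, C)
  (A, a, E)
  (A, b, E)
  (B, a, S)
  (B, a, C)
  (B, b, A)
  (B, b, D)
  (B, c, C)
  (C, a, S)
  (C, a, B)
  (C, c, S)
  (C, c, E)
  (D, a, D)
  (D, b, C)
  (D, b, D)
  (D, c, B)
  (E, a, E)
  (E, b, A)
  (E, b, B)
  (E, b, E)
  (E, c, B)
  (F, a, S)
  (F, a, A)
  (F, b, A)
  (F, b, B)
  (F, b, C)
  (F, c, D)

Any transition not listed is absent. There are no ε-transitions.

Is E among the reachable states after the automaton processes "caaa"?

Start in {S}.
Read 'c': S→{C, E}; now {C, E}.
Read 'a': C→{S, B}, E→{E}; now {S, B, E}.
Read 'a': S→{S, B, E}, B→{S, C}, E→{E}; now {S, B, C, E}.
Read 'a': S→{S, B, E}, B→{S, C}, C→{S, B}, E→{E}; now {S, B, C, E}.
State E is in {S, B, C, E}.

Yes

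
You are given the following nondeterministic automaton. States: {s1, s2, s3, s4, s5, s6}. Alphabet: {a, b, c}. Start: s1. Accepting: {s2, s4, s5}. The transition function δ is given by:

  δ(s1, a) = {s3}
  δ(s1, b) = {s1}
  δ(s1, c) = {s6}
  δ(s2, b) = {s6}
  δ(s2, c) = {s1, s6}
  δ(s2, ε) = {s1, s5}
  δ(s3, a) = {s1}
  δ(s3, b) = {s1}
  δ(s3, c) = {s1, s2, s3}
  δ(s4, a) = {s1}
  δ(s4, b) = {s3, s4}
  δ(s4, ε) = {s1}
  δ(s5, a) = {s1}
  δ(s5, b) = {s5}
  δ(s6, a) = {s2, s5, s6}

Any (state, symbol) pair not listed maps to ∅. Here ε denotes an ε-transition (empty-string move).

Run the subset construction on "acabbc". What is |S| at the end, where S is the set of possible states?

1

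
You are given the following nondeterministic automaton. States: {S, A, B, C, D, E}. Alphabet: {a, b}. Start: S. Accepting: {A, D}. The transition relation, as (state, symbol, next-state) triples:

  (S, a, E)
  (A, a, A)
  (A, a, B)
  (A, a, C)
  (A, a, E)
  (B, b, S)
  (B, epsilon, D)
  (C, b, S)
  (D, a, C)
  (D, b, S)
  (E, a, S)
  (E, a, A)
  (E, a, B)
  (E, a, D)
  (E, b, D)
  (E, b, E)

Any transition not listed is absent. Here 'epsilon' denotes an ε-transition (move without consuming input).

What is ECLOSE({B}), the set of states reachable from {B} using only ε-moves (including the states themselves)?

Begin with {B}.
ε-move B → D; add D.

{B, D}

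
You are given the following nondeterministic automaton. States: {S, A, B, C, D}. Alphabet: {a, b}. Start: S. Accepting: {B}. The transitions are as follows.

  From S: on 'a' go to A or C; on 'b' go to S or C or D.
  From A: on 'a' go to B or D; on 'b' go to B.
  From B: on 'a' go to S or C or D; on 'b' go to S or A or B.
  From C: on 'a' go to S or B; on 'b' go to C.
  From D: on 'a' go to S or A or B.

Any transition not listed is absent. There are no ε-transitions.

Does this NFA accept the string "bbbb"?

No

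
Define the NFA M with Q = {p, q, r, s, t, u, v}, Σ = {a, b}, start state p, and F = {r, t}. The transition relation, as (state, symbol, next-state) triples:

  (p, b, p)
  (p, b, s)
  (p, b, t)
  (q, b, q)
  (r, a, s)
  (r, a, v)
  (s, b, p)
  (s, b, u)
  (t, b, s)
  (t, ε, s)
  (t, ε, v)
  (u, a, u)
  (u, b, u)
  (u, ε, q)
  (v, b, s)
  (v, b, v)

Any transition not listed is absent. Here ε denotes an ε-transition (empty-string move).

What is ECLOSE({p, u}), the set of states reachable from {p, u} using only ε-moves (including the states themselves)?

Begin with {p, u}.
ε-move u → q; add q.

{p, q, u}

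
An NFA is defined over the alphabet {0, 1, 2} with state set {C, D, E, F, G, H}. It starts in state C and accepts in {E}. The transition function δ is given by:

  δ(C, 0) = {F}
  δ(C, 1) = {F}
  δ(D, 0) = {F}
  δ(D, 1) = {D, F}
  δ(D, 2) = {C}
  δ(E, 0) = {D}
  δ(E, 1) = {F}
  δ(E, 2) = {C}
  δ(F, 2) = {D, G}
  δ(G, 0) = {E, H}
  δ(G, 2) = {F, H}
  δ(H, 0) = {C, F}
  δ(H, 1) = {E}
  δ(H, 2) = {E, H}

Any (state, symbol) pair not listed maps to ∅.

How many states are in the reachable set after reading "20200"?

Start in {C}.
Read '2': {C} → ∅.
The set is empty and remains empty for the remaining 4 symbols.
That set has 0 states.

0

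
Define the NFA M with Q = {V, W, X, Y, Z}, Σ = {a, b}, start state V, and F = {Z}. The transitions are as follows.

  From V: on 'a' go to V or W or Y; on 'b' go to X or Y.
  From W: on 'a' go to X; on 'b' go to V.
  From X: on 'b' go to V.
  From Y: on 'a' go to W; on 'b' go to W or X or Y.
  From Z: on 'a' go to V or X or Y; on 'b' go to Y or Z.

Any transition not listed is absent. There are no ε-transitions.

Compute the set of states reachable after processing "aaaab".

Start in {V}.
Read 'a': V→{V, W, Y}; now {V, W, Y}.
Read 'a': V→{V, W, Y}, W→{X}, Y→{W}; now {V, W, X, Y}.
Read 'a': V→{V, W, Y}, W→{X}, X→∅, Y→{W}; now {V, W, X, Y}.
Read 'a': V→{V, W, Y}, W→{X}, X→∅, Y→{W}; now {V, W, X, Y}.
Read 'b': V→{X, Y}, W→{V}, X→{V}, Y→{W, X, Y}; now {V, W, X, Y}.

{V, W, X, Y}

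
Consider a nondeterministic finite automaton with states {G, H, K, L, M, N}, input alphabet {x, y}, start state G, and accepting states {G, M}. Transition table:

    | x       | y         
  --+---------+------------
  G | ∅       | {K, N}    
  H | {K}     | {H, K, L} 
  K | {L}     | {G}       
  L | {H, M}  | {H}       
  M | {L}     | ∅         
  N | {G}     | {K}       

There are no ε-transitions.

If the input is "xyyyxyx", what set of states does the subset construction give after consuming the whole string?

∅

Start in {G}.
Read 'x': G→∅; now ∅.
The set is empty and remains empty for the remaining 6 symbols.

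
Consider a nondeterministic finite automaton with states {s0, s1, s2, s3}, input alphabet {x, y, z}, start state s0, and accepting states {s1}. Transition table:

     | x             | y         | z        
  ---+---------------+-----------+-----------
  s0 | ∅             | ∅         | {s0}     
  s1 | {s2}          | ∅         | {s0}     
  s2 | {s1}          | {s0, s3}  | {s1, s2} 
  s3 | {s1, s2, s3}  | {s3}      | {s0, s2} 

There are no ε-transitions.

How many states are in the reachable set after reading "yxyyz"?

0

Start in {s0}.
Read 'y': s0→∅; now ∅.
The set is empty and remains empty for the remaining 4 symbols.
That set has 0 states.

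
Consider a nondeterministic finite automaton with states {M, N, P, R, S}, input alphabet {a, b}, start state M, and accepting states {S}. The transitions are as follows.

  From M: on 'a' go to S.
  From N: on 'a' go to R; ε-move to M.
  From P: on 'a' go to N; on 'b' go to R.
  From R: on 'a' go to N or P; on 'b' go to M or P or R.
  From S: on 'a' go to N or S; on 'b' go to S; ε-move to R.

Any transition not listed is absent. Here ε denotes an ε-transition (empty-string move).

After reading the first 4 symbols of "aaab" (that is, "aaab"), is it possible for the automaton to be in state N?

Start in {M}.
Read 'a': M→{S}; union {S}; ε-closure = {R, S}.
Read 'a': R→{N, P}, S→{N, S}; union {N, P, S}; ε-closure = {M, N, P, R, S}.
Read 'a': M→{S}, N→{R}, P→{N}, R→{N, P}, S→{N, S}; union {N, P, R, S}; ε-closure = {M, N, P, R, S}.
Read 'b': M→∅, N→∅, P→{R}, R→{M, P, R}, S→{S}; now {M, P, R, S}.
State N is not in {M, P, R, S}.

No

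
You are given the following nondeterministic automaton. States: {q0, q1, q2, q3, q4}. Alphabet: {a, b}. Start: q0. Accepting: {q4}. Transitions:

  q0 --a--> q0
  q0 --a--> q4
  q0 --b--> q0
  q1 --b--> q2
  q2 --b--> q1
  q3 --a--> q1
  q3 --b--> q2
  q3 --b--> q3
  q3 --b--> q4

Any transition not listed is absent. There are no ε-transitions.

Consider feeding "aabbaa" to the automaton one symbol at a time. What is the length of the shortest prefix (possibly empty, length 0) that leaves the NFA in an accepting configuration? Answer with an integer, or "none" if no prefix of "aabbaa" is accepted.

1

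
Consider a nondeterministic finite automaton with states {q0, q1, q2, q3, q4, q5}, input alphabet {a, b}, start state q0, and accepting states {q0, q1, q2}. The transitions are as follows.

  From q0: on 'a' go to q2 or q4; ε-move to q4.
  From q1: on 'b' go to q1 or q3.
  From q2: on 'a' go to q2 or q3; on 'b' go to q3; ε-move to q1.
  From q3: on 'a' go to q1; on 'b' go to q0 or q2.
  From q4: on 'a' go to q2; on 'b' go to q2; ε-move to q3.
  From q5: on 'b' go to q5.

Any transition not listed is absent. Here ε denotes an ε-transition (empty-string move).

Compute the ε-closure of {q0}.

Begin with {q0}.
ε-move q0 → q4; add q4.
ε-move q4 → q3; add q3.

{q0, q3, q4}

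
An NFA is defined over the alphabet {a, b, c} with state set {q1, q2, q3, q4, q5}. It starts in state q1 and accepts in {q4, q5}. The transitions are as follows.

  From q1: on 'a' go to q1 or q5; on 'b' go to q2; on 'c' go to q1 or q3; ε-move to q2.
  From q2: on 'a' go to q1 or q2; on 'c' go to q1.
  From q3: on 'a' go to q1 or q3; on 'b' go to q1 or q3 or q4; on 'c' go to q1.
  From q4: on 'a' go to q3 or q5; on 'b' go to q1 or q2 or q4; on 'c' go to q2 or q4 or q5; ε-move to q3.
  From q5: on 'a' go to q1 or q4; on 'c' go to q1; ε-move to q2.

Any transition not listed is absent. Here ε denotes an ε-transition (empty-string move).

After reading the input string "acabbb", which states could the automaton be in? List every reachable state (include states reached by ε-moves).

{q1, q2, q3, q4}

Start: ε-closure({q1}) = {q1, q2}.
Read 'a': q1→{q1, q5}, q2→{q1, q2}; now {q1, q2, q5}.
Read 'c': q1→{q1, q3}, q2→{q1}, q5→{q1}; union {q1, q3}; ε-closure = {q1, q2, q3}.
Read 'a': q1→{q1, q5}, q2→{q1, q2}, q3→{q1, q3}; now {q1, q2, q3, q5}.
Read 'b': q1→{q2}, q2→∅, q3→{q1, q3, q4}, q5→∅; now {q1, q2, q3, q4}.
Read 'b': q1→{q2}, q2→∅, q3→{q1, q3, q4}, q4→{q1, q2, q4}; now {q1, q2, q3, q4}.
Read 'b': q1→{q2}, q2→∅, q3→{q1, q3, q4}, q4→{q1, q2, q4}; now {q1, q2, q3, q4}.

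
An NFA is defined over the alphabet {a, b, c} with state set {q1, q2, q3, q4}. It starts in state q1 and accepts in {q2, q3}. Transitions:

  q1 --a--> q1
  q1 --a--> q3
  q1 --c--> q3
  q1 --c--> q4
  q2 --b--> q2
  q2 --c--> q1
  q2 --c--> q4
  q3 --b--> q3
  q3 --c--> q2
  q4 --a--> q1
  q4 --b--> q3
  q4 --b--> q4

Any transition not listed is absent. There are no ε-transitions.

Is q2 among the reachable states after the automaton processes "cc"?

Yes

Start in {q1}.
Read 'c': q1→{q3, q4}; now {q3, q4}.
Read 'c': q3→{q2}, q4→∅; now {q2}.
State q2 is in {q2}.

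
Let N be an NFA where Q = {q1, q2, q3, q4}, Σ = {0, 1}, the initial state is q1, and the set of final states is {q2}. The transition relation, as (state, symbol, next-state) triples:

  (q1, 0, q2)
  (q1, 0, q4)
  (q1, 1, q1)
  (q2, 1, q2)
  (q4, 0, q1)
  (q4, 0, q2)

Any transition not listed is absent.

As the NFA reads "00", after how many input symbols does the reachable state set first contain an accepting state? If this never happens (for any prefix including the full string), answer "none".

1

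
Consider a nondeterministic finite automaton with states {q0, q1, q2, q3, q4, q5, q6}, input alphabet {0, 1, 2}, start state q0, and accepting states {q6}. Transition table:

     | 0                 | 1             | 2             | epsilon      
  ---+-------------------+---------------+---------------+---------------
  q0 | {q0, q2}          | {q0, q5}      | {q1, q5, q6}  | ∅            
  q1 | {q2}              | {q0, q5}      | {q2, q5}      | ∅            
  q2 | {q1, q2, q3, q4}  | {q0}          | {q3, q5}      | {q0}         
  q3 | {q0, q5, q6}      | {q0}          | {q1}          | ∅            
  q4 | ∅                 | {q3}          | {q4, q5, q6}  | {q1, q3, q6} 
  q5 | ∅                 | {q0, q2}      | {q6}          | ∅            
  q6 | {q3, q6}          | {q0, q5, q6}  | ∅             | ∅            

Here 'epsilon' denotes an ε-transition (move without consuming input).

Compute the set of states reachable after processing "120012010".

{q0, q1, q2, q3, q4, q6}

Start in {q0}.
Read '1': q0→{q0, q5}; now {q0, q5}.
Read '2': q0→{q1, q5, q6}, q5→{q6}; now {q1, q5, q6}.
Read '0': q1→{q2}, q5→∅, q6→{q3, q6}; union {q2, q3, q6}; ε-closure = {q0, q2, q3, q6}.
Read '0': q0→{q0, q2}, q2→{q1, q2, q3, q4}, q3→{q0, q5, q6}, q6→{q3, q6}; now {q0, q1, q2, q3, q4, q5, q6}.
Read '1': q0→{q0, q5}, q1→{q0, q5}, q2→{q0}, q3→{q0}, q4→{q3}, q5→{q0, q2}, q6→{q0, q5, q6}; now {q0, q2, q3, q5, q6}.
Read '2': q0→{q1, q5, q6}, q2→{q3, q5}, q3→{q1}, q5→{q6}, q6→∅; now {q1, q3, q5, q6}.
Read '0': q1→{q2}, q3→{q0, q5, q6}, q5→∅, q6→{q3, q6}; now {q0, q2, q3, q5, q6}.
Read '1': q0→{q0, q5}, q2→{q0}, q3→{q0}, q5→{q0, q2}, q6→{q0, q5, q6}; now {q0, q2, q5, q6}.
Read '0': q0→{q0, q2}, q2→{q1, q2, q3, q4}, q5→∅, q6→{q3, q6}; now {q0, q1, q2, q3, q4, q6}.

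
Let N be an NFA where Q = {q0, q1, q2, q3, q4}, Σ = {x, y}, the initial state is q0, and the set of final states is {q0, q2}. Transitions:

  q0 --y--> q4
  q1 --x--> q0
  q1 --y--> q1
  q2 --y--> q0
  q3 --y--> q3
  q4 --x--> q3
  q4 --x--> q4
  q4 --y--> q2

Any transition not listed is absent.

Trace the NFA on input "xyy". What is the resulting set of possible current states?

∅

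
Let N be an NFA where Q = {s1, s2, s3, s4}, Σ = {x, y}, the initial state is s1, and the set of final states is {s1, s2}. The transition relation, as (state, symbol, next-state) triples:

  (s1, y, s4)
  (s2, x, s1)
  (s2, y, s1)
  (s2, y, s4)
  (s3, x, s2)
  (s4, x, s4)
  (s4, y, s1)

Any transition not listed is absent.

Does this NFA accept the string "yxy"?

Start in {s1}.
Read 'y': {s1} → {s4}.
Read 'x': {s4} → {s4}.
Read 'y': {s4} → {s1}.
The final set {s1} contains the accepting state s1.

Yes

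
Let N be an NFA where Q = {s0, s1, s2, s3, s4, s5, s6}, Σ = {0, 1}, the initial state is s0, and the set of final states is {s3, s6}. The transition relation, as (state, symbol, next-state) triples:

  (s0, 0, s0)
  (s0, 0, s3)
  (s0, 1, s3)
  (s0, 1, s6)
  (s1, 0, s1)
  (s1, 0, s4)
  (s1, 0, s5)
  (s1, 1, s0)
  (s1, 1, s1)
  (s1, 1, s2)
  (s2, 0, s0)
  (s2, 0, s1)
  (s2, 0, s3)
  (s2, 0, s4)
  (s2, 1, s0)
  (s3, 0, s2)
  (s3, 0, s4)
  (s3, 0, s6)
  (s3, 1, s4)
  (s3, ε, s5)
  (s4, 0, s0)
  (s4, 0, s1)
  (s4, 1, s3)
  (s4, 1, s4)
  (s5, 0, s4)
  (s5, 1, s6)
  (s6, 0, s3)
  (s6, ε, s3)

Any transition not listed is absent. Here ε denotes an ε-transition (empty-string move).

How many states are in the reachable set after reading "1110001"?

Start in {s0}.
Read '1': {s0} → {s3, s5, s6}.
Read '1': {s3, s5, s6} → {s3, s4, s5, s6}.
Read '1': {s3, s4, s5, s6} → {s3, s4, s5, s6}.
Read '0': {s3, s4, s5, s6} → {s0, s1, s2, s3, s4, s5, s6}.
Read '0': {s0, s1, s2, s3, s4, s5, s6} → {s0, s1, s2, s3, s4, s5, s6}.
Read '0': {s0, s1, s2, s3, s4, s5, s6} → {s0, s1, s2, s3, s4, s5, s6}.
Read '1': {s0, s1, s2, s3, s4, s5, s6} → {s0, s1, s2, s3, s4, s5, s6}.
That set has 7 states.

7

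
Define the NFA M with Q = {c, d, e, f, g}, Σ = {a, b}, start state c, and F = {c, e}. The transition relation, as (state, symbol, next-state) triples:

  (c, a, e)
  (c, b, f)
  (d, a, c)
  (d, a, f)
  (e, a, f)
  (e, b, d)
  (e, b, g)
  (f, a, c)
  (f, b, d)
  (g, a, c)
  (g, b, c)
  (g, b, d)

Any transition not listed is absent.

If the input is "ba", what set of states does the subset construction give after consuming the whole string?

{c}

Start in {c}.
Read 'b': c→{f}; now {f}.
Read 'a': f→{c}; now {c}.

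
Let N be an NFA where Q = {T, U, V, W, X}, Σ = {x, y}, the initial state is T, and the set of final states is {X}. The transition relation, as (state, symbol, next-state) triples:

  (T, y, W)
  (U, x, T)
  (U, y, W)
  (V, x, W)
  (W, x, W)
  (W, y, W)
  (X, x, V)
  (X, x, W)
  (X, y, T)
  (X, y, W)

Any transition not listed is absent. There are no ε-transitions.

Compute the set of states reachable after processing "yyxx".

Start in {T}.
Read 'y': T→{W}; now {W}.
Read 'y': W→{W}; now {W}.
Read 'x': W→{W}; now {W}.
Read 'x': W→{W}; now {W}.

{W}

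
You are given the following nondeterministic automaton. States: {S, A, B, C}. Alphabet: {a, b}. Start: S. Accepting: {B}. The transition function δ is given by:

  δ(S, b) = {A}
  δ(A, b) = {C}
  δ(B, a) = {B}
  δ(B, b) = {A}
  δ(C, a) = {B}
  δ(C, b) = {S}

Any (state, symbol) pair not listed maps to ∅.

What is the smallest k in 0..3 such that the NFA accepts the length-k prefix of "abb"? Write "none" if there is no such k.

Start in {S}.
Read 'a': {S} → ∅.
The set is empty and remains empty for the remaining 2 symbols.
No reachable set along the way intersects F.

none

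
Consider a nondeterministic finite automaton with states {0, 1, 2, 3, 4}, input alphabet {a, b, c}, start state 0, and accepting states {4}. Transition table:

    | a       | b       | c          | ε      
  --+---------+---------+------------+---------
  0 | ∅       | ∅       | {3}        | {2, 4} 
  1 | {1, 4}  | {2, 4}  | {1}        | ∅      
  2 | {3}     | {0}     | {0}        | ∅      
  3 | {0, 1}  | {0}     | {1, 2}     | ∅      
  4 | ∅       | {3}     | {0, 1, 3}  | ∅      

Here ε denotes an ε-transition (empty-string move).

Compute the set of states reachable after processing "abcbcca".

{0, 1, 2, 3, 4}

Start: ε-closure({0}) = {0, 2, 4}.
Read 'a': 0→∅, 2→{3}, 4→∅; now {3}.
Read 'b': 3→{0}; union {0}; ε-closure = {0, 2, 4}.
Read 'c': 0→{3}, 2→{0}, 4→{0, 1, 3}; union {0, 1, 3}; ε-closure = {0, 1, 2, 3, 4}.
Read 'b': 0→∅, 1→{2, 4}, 2→{0}, 3→{0}, 4→{3}; now {0, 2, 3, 4}.
Read 'c': 0→{3}, 2→{0}, 3→{1, 2}, 4→{0, 1, 3}; union {0, 1, 2, 3}; ε-closure = {0, 1, 2, 3, 4}.
Read 'c': 0→{3}, 1→{1}, 2→{0}, 3→{1, 2}, 4→{0, 1, 3}; union {0, 1, 2, 3}; ε-closure = {0, 1, 2, 3, 4}.
Read 'a': 0→∅, 1→{1, 4}, 2→{3}, 3→{0, 1}, 4→∅; union {0, 1, 3, 4}; ε-closure = {0, 1, 2, 3, 4}.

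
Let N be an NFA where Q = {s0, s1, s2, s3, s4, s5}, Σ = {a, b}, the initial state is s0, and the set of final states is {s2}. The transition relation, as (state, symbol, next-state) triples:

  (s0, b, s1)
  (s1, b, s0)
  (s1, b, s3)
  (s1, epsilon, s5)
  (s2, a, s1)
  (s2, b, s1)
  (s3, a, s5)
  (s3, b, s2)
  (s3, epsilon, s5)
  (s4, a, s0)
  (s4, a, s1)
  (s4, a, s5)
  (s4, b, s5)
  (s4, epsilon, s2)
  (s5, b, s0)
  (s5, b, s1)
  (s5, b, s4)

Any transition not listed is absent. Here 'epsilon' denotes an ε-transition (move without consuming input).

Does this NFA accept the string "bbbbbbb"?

Yes

Start in {s0}.
Read 'b': {s0} → {s1, s5}.
Read 'b': {s1, s5} → {s0, s1, s2, s3, s4, s5}.
Read 'b': {s0, s1, s2, s3, s4, s5} → {s0, s1, s2, s3, s4, s5}.
Read 'b': {s0, s1, s2, s3, s4, s5} → {s0, s1, s2, s3, s4, s5}.
Read 'b': {s0, s1, s2, s3, s4, s5} → {s0, s1, s2, s3, s4, s5}.
Read 'b': {s0, s1, s2, s3, s4, s5} → {s0, s1, s2, s3, s4, s5}.
Read 'b': {s0, s1, s2, s3, s4, s5} → {s0, s1, s2, s3, s4, s5}.
The final set {s0, s1, s2, s3, s4, s5} contains the accepting state s2.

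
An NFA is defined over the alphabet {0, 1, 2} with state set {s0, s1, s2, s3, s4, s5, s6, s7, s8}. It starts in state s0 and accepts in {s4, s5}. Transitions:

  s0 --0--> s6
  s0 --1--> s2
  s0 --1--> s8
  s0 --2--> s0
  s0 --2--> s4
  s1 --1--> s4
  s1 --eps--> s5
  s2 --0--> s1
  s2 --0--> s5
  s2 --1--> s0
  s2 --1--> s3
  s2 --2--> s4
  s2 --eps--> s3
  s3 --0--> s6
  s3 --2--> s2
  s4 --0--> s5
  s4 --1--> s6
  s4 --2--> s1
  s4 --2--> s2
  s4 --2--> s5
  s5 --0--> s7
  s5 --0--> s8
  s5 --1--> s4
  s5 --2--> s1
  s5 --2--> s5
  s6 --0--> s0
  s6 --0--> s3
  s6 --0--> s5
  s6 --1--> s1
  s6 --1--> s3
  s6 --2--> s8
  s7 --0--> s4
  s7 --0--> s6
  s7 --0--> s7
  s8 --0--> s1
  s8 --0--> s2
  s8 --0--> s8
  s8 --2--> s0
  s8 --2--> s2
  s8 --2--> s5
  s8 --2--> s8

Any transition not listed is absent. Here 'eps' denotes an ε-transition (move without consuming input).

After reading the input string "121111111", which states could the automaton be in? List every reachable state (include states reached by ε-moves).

{s0, s2, s3, s4, s6, s8}

Start in {s0}.
Read '1': {s0} → {s2, s3, s8}.
Read '2': {s2, s3, s8} → {s0, s2, s3, s4, s5, s8}.
Read '1': {s0, s2, s3, s4, s5, s8} → {s0, s2, s3, s4, s6, s8}.
Read '1': {s0, s2, s3, s4, s6, s8} → {s0, s1, s2, s3, s5, s6, s8}.
Read '1': {s0, s1, s2, s3, s5, s6, s8} → {s0, s1, s2, s3, s4, s5, s8}.
Read '1': {s0, s1, s2, s3, s4, s5, s8} → {s0, s2, s3, s4, s6, s8}.
Read '1': {s0, s2, s3, s4, s6, s8} → {s0, s1, s2, s3, s5, s6, s8}.
Read '1': {s0, s1, s2, s3, s5, s6, s8} → {s0, s1, s2, s3, s4, s5, s8}.
Read '1': {s0, s1, s2, s3, s4, s5, s8} → {s0, s2, s3, s4, s6, s8}.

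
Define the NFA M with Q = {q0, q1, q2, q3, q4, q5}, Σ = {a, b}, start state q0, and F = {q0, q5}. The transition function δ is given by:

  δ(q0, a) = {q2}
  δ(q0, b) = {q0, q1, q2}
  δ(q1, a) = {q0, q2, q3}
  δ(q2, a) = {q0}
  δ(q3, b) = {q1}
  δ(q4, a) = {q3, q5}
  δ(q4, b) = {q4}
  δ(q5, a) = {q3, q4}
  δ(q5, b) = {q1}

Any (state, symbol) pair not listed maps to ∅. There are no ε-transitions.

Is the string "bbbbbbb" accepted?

Yes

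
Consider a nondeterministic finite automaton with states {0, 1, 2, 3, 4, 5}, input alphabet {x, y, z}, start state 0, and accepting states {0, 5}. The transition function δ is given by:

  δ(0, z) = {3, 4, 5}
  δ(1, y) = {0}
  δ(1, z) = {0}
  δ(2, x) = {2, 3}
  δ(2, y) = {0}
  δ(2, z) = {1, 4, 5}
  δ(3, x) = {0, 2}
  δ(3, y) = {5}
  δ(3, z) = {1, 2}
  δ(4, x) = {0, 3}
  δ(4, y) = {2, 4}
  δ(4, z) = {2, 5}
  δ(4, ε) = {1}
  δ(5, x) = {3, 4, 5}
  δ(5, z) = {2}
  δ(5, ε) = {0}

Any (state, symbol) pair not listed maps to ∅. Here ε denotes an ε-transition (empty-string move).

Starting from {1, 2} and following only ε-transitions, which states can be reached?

{1, 2}

Begin with {1, 2}.
No ε-moves leave this set, so the closure equals the set itself.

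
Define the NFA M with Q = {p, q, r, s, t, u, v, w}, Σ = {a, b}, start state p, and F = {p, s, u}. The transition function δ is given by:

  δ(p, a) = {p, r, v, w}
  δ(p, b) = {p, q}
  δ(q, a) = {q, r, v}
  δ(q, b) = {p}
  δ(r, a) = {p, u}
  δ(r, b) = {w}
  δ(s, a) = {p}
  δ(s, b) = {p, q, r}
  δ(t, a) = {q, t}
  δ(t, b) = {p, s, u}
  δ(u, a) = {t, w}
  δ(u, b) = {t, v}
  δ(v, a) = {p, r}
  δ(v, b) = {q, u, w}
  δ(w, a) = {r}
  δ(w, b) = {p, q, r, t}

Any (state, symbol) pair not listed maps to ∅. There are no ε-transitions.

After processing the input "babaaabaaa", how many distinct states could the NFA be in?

7

Start in {p}.
Read 'b': p→{p, q}; now {p, q}.
Read 'a': p→{p, r, v, w}, q→{q, r, v}; now {p, q, r, v, w}.
Read 'b': p→{p, q}, q→{p}, r→{w}, v→{q, u, w}, w→{p, q, r, t}; now {p, q, r, t, u, w}.
Read 'a': p→{p, r, v, w}, q→{q, r, v}, r→{p, u}, t→{q, t}, u→{t, w}, w→{r}; now {p, q, r, t, u, v, w}.
Read 'a': p→{p, r, v, w}, q→{q, r, v}, r→{p, u}, t→{q, t}, u→{t, w}, v→{p, r}, w→{r}; now {p, q, r, t, u, v, w}.
Read 'a': p→{p, r, v, w}, q→{q, r, v}, r→{p, u}, t→{q, t}, u→{t, w}, v→{p, r}, w→{r}; now {p, q, r, t, u, v, w}.
Read 'b': p→{p, q}, q→{p}, r→{w}, t→{p, s, u}, u→{t, v}, v→{q, u, w}, w→{p, q, r, t}; now {p, q, r, s, t, u, v, w}.
Read 'a': p→{p, r, v, w}, q→{q, r, v}, r→{p, u}, s→{p}, t→{q, t}, u→{t, w}, v→{p, r}, w→{r}; now {p, q, r, t, u, v, w}.
Read 'a': p→{p, r, v, w}, q→{q, r, v}, r→{p, u}, t→{q, t}, u→{t, w}, v→{p, r}, w→{r}; now {p, q, r, t, u, v, w}.
Read 'a': p→{p, r, v, w}, q→{q, r, v}, r→{p, u}, t→{q, t}, u→{t, w}, v→{p, r}, w→{r}; now {p, q, r, t, u, v, w}.
That set has 7 states.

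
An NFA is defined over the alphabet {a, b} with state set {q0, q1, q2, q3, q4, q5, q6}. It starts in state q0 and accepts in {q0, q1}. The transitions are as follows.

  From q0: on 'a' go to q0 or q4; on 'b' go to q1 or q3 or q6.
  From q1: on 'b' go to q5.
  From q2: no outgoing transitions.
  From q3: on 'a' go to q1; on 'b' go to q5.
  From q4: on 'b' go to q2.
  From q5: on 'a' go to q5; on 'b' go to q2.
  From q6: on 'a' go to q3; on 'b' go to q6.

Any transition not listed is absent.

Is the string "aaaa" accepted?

Yes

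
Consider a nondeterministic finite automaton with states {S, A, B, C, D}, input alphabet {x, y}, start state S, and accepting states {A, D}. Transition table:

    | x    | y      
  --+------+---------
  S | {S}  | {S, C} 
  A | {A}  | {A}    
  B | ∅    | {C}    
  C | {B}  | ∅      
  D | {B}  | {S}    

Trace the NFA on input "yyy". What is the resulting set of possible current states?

Start in {S}.
Read 'y': {S} → {S, C}.
Read 'y': {S, C} → {S, C}.
Read 'y': {S, C} → {S, C}.

{S, C}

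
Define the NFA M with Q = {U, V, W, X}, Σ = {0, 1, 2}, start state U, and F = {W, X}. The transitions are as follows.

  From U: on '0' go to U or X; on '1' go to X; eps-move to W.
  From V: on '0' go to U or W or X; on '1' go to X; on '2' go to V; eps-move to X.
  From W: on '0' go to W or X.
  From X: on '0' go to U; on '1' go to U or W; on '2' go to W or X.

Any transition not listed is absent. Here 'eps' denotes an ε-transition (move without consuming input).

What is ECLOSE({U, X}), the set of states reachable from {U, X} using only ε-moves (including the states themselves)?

{U, W, X}

Begin with {U, X}.
ε-move U → W; add W.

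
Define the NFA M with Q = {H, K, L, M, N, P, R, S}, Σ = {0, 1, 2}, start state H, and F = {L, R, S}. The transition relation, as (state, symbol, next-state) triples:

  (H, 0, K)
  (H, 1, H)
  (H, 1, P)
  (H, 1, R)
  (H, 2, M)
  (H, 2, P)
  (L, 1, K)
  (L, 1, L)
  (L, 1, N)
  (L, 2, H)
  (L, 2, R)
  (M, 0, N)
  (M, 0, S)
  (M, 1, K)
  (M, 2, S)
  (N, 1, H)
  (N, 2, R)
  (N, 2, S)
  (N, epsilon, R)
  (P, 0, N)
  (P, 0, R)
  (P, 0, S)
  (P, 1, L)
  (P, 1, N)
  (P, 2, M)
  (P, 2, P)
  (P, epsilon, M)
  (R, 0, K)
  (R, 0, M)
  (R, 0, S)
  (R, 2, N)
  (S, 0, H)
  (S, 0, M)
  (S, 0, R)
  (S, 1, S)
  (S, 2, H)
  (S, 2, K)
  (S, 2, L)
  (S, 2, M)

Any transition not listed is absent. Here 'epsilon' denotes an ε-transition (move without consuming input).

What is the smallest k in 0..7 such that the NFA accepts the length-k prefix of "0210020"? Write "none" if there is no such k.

none

Start in {H}.
Read '0': {H} → {K}.
Read '2': {K} → ∅.
The set is empty and remains empty for the remaining 5 symbols.
No reachable set along the way intersects F.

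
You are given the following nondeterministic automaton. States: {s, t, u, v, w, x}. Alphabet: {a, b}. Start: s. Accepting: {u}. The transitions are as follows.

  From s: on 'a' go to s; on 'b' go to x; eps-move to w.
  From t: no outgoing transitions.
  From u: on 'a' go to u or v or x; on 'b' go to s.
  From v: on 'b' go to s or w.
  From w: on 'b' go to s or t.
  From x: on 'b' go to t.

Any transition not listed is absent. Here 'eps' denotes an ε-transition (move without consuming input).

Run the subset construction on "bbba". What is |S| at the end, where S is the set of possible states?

Start: ε-closure({s}) = {s, w}.
Read 'b': {s, w} → {s, t, w, x}.
Read 'b': {s, t, w, x} → {s, t, w, x}.
Read 'b': {s, t, w, x} → {s, t, w, x}.
Read 'a': {s, t, w, x} → {s, w}.
That set has 2 states.

2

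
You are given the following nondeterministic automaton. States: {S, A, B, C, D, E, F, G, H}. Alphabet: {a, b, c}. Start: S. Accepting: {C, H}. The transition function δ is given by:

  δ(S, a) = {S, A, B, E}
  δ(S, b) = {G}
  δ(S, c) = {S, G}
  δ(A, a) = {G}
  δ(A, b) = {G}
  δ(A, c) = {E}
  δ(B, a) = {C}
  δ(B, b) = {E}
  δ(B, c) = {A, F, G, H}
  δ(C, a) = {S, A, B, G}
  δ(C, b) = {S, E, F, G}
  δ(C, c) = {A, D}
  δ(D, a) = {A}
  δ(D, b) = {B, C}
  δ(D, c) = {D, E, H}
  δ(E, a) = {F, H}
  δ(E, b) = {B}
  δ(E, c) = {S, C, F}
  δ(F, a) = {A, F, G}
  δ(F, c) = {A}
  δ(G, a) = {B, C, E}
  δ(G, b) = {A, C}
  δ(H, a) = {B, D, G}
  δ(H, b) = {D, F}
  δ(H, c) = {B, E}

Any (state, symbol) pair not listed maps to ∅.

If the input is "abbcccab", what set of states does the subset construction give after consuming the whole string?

Start in {S}.
Read 'a': {S} → {S, A, B, E}.
Read 'b': {S, A, B, E} → {B, E, G}.
Read 'b': {B, E, G} → {A, B, C, E}.
Read 'c': {A, B, C, E} → {S, A, C, D, E, F, G, H}.
Read 'c': {S, A, C, D, E, F, G, H} → {S, A, B, C, D, E, F, G, H}.
Read 'c': {S, A, B, C, D, E, F, G, H} → {S, A, B, C, D, E, F, G, H}.
Read 'a': {S, A, B, C, D, E, F, G, H} → {S, A, B, C, D, E, F, G, H}.
Read 'b': {S, A, B, C, D, E, F, G, H} → {S, A, B, C, D, E, F, G}.

{S, A, B, C, D, E, F, G}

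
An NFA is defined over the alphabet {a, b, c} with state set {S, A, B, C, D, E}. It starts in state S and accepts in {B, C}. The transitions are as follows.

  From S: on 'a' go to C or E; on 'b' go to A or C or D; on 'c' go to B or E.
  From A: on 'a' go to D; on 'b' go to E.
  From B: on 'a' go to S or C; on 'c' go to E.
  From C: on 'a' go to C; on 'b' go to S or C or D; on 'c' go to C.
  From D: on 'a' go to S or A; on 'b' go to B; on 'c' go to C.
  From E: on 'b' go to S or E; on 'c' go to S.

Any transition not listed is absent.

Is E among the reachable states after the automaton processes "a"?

Start in {S}.
Read 'a': S→{C, E}; now {C, E}.
State E is in {C, E}.

Yes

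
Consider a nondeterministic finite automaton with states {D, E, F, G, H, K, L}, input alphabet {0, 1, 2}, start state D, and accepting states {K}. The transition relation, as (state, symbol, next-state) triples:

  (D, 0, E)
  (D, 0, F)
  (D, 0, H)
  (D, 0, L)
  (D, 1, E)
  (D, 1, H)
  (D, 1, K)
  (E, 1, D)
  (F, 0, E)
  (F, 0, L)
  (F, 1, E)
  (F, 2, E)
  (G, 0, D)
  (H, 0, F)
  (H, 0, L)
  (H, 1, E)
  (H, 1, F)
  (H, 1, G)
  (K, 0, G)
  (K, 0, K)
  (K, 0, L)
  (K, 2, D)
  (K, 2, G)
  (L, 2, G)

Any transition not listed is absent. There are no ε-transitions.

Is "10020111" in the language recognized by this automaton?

Start in {D}.
Read '1': {D} → {E, H, K}.
Read '0': {E, H, K} → {F, G, K, L}.
Read '0': {F, G, K, L} → {D, E, G, K, L}.
Read '2': {D, E, G, K, L} → {D, G}.
Read '0': {D, G} → {D, E, F, H, L}.
Read '1': {D, E, F, H, L} → {D, E, F, G, H, K}.
Read '1': {D, E, F, G, H, K} → {D, E, F, G, H, K}.
Read '1': {D, E, F, G, H, K} → {D, E, F, G, H, K}.
The final set {D, E, F, G, H, K} contains the accepting state K.

Yes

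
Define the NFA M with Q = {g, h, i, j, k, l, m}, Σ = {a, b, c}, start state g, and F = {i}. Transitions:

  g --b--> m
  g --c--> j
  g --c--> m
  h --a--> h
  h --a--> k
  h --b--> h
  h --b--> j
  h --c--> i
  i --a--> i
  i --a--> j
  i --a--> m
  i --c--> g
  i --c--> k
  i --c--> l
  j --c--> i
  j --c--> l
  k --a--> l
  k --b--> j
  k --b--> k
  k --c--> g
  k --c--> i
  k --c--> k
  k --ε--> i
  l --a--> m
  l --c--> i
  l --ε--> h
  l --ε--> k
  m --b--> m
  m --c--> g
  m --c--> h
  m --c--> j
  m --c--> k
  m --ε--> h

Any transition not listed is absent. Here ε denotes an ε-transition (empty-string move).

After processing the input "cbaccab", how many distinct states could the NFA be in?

5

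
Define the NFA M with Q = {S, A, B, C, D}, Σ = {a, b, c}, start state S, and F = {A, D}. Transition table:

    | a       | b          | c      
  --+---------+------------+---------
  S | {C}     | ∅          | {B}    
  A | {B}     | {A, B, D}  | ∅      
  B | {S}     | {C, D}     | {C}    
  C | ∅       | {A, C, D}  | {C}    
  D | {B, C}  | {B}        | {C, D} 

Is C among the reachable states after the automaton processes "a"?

Yes

Start in {S}.
Read 'a': {S} → {C}.
State C is in {C}.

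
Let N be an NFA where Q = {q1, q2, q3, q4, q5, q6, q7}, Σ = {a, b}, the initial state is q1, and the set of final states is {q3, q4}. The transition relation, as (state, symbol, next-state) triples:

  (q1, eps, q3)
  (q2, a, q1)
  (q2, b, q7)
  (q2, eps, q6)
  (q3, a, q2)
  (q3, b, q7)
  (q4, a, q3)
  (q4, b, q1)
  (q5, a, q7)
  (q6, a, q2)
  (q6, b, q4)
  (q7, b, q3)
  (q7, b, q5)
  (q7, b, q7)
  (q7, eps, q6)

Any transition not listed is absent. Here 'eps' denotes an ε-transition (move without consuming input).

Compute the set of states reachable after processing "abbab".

{q3, q4, q5, q6, q7}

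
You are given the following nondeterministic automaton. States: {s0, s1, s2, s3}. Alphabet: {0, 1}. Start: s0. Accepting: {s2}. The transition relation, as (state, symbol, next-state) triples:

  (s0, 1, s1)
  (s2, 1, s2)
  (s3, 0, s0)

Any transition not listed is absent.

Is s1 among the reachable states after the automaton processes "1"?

Yes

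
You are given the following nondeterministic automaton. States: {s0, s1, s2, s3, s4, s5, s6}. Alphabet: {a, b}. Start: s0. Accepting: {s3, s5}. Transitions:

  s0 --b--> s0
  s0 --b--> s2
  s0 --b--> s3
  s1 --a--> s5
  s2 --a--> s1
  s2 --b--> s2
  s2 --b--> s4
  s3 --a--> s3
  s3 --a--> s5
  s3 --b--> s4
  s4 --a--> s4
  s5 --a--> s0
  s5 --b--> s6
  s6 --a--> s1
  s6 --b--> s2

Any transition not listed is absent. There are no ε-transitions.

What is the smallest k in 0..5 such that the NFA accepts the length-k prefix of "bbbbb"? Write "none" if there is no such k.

Start in {s0}.
Read 'b': {s0} → {s0, s2, s3}.
None of the earlier sets intersect F, but {s0, s2, s3} does.

1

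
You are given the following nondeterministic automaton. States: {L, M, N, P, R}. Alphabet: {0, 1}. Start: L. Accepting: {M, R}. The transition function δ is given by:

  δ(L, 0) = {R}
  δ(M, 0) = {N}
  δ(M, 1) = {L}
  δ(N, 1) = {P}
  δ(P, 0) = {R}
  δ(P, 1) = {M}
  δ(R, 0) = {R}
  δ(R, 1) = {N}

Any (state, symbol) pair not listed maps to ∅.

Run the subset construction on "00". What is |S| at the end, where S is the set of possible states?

Start in {L}.
Read '0': L→{R}; now {R}.
Read '0': R→{R}; now {R}.
That set has 1 state.

1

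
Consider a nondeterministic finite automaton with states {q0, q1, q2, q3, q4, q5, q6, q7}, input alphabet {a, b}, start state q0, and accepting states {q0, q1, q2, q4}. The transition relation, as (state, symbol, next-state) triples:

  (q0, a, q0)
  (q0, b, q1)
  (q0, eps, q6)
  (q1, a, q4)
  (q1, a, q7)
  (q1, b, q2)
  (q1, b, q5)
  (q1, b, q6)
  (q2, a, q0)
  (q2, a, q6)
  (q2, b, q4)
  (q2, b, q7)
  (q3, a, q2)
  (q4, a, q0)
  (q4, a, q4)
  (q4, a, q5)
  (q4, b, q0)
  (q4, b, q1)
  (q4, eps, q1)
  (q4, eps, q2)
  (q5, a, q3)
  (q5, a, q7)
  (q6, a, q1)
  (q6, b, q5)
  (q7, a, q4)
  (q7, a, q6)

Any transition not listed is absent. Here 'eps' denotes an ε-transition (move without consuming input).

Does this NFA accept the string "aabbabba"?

Yes

Start: ε-closure({q0}) = {q0, q6}.
Read 'a': q0→{q0}, q6→{q1}; union {q0, q1}; ε-closure = {q0, q1, q6}.
Read 'a': q0→{q0}, q1→{q4, q7}, q6→{q1}; union {q0, q1, q4, q7}; ε-closure = {q0, q1, q2, q4, q6, q7}.
Read 'b': q0→{q1}, q1→{q2, q5, q6}, q2→{q4, q7}, q4→{q0, q1}, q6→{q5}, q7→∅; now {q0, q1, q2, q4, q5, q6, q7}.
Read 'b': q0→{q1}, q1→{q2, q5, q6}, q2→{q4, q7}, q4→{q0, q1}, q5→∅, q6→{q5}, q7→∅; now {q0, q1, q2, q4, q5, q6, q7}.
Read 'a': q0→{q0}, q1→{q4, q7}, q2→{q0, q6}, q4→{q0, q4, q5}, q5→{q3, q7}, q6→{q1}, q7→{q4, q6}; union {q0, q1, q3, q4, q5, q6, q7}; ε-closure = {q0, q1, q2, q3, q4, q5, q6, q7}.
Read 'b': q0→{q1}, q1→{q2, q5, q6}, q2→{q4, q7}, q3→∅, q4→{q0, q1}, q5→∅, q6→{q5}, q7→∅; now {q0, q1, q2, q4, q5, q6, q7}.
Read 'b': q0→{q1}, q1→{q2, q5, q6}, q2→{q4, q7}, q4→{q0, q1}, q5→∅, q6→{q5}, q7→∅; now {q0, q1, q2, q4, q5, q6, q7}.
Read 'a': q0→{q0}, q1→{q4, q7}, q2→{q0, q6}, q4→{q0, q4, q5}, q5→{q3, q7}, q6→{q1}, q7→{q4, q6}; union {q0, q1, q3, q4, q5, q6, q7}; ε-closure = {q0, q1, q2, q3, q4, q5, q6, q7}.
The final set {q0, q1, q2, q3, q4, q5, q6, q7} contains the accepting states q0, q1, q2, q4.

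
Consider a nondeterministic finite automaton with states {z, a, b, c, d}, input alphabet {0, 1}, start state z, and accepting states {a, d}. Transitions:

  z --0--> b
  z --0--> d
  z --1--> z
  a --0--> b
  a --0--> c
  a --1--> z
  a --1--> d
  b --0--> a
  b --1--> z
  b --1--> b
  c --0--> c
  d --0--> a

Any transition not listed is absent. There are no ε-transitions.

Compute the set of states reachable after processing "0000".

{a, c}

Start in {z}.
Read '0': z→{b, d}; now {b, d}.
Read '0': b→{a}, d→{a}; now {a}.
Read '0': a→{b, c}; now {b, c}.
Read '0': b→{a}, c→{c}; now {a, c}.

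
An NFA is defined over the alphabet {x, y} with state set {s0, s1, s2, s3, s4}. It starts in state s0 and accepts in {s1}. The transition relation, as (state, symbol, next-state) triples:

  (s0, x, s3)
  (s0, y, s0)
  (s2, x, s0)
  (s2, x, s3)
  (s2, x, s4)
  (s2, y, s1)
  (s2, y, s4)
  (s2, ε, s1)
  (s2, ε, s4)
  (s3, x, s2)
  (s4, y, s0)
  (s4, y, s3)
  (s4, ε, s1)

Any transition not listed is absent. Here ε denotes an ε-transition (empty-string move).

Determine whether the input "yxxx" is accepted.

Start in {s0}.
Read 'y': {s0} → {s0}.
Read 'x': {s0} → {s3}.
Read 'x': {s3} → {s1, s2, s4}.
Read 'x': {s1, s2, s4} → {s0, s1, s3, s4}.
The final set {s0, s1, s3, s4} contains the accepting state s1.

Yes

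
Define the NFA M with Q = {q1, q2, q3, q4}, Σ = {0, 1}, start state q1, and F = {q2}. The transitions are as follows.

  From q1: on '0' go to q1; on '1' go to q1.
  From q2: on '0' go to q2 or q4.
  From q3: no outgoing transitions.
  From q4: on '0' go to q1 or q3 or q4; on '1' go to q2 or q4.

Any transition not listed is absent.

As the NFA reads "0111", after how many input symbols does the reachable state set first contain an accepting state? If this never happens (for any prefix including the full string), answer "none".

none

Start in {q1}.
Read '0': {q1} → {q1}.
Read '1': {q1} → {q1}.
Read '1': {q1} → {q1}.
Read '1': {q1} → {q1}.
No reachable set along the way intersects F.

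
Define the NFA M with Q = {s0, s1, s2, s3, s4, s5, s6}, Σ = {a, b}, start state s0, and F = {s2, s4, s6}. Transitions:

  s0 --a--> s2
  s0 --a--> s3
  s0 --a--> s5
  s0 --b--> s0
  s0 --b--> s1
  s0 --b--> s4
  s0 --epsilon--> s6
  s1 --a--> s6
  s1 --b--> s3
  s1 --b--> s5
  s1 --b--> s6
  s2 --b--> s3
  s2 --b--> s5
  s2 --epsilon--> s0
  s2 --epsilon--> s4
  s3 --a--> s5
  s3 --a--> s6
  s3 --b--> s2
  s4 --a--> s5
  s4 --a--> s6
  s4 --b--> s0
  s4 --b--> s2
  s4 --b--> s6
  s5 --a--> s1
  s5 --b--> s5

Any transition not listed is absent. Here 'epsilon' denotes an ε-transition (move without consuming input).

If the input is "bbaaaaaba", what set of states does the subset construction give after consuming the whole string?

Start: ε-closure({s0}) = {s0, s6}.
Read 'b': s0→{s0, s1, s4}, s6→∅; union {s0, s1, s4}; ε-closure = {s0, s1, s4, s6}.
Read 'b': s0→{s0, s1, s4}, s1→{s3, s5, s6}, s4→{s0, s2, s6}, s6→∅; now {s0, s1, s2, s3, s4, s5, s6}.
Read 'a': s0→{s2, s3, s5}, s1→{s6}, s2→∅, s3→{s5, s6}, s4→{s5, s6}, s5→{s1}, s6→∅; union {s1, s2, s3, s5, s6}; ε-closure = {s0, s1, s2, s3, s4, s5, s6}.
Read 'a': s0→{s2, s3, s5}, s1→{s6}, s2→∅, s3→{s5, s6}, s4→{s5, s6}, s5→{s1}, s6→∅; union {s1, s2, s3, s5, s6}; ε-closure = {s0, s1, s2, s3, s4, s5, s6}.
Read 'a': s0→{s2, s3, s5}, s1→{s6}, s2→∅, s3→{s5, s6}, s4→{s5, s6}, s5→{s1}, s6→∅; union {s1, s2, s3, s5, s6}; ε-closure = {s0, s1, s2, s3, s4, s5, s6}.
Read 'a': s0→{s2, s3, s5}, s1→{s6}, s2→∅, s3→{s5, s6}, s4→{s5, s6}, s5→{s1}, s6→∅; union {s1, s2, s3, s5, s6}; ε-closure = {s0, s1, s2, s3, s4, s5, s6}.
Read 'a': s0→{s2, s3, s5}, s1→{s6}, s2→∅, s3→{s5, s6}, s4→{s5, s6}, s5→{s1}, s6→∅; union {s1, s2, s3, s5, s6}; ε-closure = {s0, s1, s2, s3, s4, s5, s6}.
Read 'b': s0→{s0, s1, s4}, s1→{s3, s5, s6}, s2→{s3, s5}, s3→{s2}, s4→{s0, s2, s6}, s5→{s5}, s6→∅; now {s0, s1, s2, s3, s4, s5, s6}.
Read 'a': s0→{s2, s3, s5}, s1→{s6}, s2→∅, s3→{s5, s6}, s4→{s5, s6}, s5→{s1}, s6→∅; union {s1, s2, s3, s5, s6}; ε-closure = {s0, s1, s2, s3, s4, s5, s6}.

{s0, s1, s2, s3, s4, s5, s6}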